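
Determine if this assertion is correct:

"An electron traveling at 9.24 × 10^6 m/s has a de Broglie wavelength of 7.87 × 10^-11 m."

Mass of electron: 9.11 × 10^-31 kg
True

The claim is correct.

Using λ = h/(mv):
λ = (6.626 × 10^-34 J·s) / (9.11 × 10^-31 kg × 9.24 × 10^6 m/s)
λ = 7.87 × 10^-11 m

This matches the claimed value.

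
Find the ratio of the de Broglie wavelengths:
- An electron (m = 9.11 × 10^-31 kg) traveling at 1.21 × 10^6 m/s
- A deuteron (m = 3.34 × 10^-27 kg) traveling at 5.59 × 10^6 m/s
λ₁/λ₂ = 1.69 × 10^4

Using λ = h/(mv):

λ₁ = h/(m₁v₁) = 6.01 × 10^-10 m
λ₂ = h/(m₂v₂) = 3.55 × 10^-14 m

Ratio λ₁/λ₂ = (m₂v₂)/(m₁v₁)
         = (3.34 × 10^-27 kg × 5.59 × 10^6 m/s) / (9.11 × 10^-31 kg × 1.21 × 10^6 m/s)
         = 1.69 × 10^4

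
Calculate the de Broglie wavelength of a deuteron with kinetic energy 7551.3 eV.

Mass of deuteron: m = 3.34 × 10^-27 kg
2.33 × 10^-13 m

Using λ = h/√(2mKE):

First convert KE to Joules: KE = 7551.3 eV = 1.210 × 10^-15 J

λ = h/√(2mKE)
λ = (6.626 × 10^-34 J·s) / √(2 × 3.34 × 10^-27 kg × 1.210 × 10^-15 J)
λ = 2.33 × 10^-13 m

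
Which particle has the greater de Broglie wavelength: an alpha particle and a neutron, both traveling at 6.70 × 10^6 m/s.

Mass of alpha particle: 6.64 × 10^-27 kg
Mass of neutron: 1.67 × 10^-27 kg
The neutron has the longer wavelength.

Using λ = h/(mv), since both particles have the same velocity, the wavelength depends only on mass.

For alpha particle: λ₁ = h/(m₁v) = 1.49 × 10^-14 m
For neutron: λ₂ = h/(m₂v) = 5.92 × 10^-14 m

Since λ ∝ 1/m at constant velocity, the lighter particle has the longer wavelength.

The neutron has the longer de Broglie wavelength.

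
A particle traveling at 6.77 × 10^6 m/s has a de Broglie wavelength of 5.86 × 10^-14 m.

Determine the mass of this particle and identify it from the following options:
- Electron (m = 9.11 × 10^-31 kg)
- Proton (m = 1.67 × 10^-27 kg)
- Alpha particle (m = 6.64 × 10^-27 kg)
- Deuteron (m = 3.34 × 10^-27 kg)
The particle is a proton.

From λ = h/(mv), solve for mass:

m = h/(λv)
m = (6.626 × 10^-34 J·s) / (5.86 × 10^-14 m × 6.77 × 10^6 m/s)
m = 1.67 × 10^-27 kg

Comparing with the listed masses, this is closest to a proton.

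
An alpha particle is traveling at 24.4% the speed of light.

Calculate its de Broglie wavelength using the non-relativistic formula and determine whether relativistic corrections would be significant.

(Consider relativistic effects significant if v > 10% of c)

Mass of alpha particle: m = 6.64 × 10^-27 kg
Yes, relativistic corrections are needed.

Using the non-relativistic de Broglie formula λ = h/(mv):

v = 24.4% × c = 7.315 × 10^7 m/s

λ = h/(mv)
λ = (6.626 × 10^-34 J·s) / (6.64 × 10^-27 kg × 7.315 × 10^7 m/s)
λ = 1.36 × 10^-15 m

Since v = 24.4% of c > 10% of c, relativistic corrections ARE significant and the actual wavelength would differ from this non-relativistic estimate.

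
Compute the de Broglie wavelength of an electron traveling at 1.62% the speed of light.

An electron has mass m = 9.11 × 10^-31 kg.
1.50 × 10^-10 m

Using the de Broglie relation λ = h/(mv):

v = 1.62% × c = 4.857 × 10^6 m/s

λ = h/(mv)
λ = (6.626 × 10^-34 J·s) / (9.11 × 10^-31 kg × 4.857 × 10^6 m/s)
λ = 1.50 × 10^-10 m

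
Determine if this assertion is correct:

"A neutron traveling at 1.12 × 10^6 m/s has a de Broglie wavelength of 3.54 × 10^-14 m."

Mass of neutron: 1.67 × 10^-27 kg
False

The claim is incorrect.

Using λ = h/(mv):
λ = (6.626 × 10^-34 J·s) / (1.67 × 10^-27 kg × 1.12 × 10^6 m/s)
λ = 3.54 × 10^-13 m

The actual wavelength differs from the claimed 3.54 × 10^-14 m.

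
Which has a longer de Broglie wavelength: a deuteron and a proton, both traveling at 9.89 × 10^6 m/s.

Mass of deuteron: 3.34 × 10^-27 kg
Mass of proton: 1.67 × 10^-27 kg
The proton has the longer wavelength.

Using λ = h/(mv), since both particles have the same velocity, the wavelength depends only on mass.

For deuteron: λ₁ = h/(m₁v) = 2.01 × 10^-14 m
For proton: λ₂ = h/(m₂v) = 4.01 × 10^-14 m

Since λ ∝ 1/m at constant velocity, the lighter particle has the longer wavelength.

The proton has the longer de Broglie wavelength.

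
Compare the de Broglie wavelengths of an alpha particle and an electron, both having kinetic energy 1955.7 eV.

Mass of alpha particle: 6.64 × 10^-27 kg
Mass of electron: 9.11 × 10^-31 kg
The electron has the longer wavelength.

Using λ = h/√(2mKE):

For alpha particle: λ₁ = h/√(2m₁KE) = 3.25 × 10^-13 m
For electron: λ₂ = h/√(2m₂KE) = 2.77 × 10^-11 m

Since λ ∝ 1/√m at constant kinetic energy, the lighter particle has the longer wavelength.

The electron has the longer de Broglie wavelength.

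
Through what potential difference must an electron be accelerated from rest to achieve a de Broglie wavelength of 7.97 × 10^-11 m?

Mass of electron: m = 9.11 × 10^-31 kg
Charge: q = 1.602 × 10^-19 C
237 V

From λ = h/√(2mqV), we solve for V:

λ² = h²/(2mqV)
V = h²/(2mqλ²)
V = (6.626 × 10^-34 J·s)² / (2 × 9.11 × 10^-31 kg × 1.602 × 10^-19 C × (7.97 × 10^-11 m)²)
V = 237 V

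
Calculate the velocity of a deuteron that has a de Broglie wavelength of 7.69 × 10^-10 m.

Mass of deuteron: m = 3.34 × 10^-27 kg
2.58 × 10^2 m/s

From the de Broglie relation λ = h/(mv), we solve for v:

v = h/(mλ)
v = (6.626 × 10^-34 J·s) / (3.34 × 10^-27 kg × 7.69 × 10^-10 m)
v = 2.58 × 10^2 m/s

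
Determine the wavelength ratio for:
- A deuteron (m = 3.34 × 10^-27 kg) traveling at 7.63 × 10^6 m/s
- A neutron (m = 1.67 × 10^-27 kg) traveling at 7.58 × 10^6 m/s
λ₁/λ₂ = 0.497

Using λ = h/(mv):

λ₁ = h/(m₁v₁) = 2.60 × 10^-14 m
λ₂ = h/(m₂v₂) = 5.23 × 10^-14 m

Ratio λ₁/λ₂ = (m₂v₂)/(m₁v₁)
         = (1.67 × 10^-27 kg × 7.58 × 10^6 m/s) / (3.34 × 10^-27 kg × 7.63 × 10^6 m/s)
         = 0.497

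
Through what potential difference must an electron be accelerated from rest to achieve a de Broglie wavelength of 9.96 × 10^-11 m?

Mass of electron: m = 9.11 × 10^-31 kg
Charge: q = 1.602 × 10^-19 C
152 V

From λ = h/√(2mqV), we solve for V:

λ² = h²/(2mqV)
V = h²/(2mqλ²)
V = (6.626 × 10^-34 J·s)² / (2 × 9.11 × 10^-31 kg × 1.602 × 10^-19 C × (9.96 × 10^-11 m)²)
V = 152 V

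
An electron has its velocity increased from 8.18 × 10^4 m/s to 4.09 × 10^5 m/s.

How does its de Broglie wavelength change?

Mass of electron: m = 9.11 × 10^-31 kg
The wavelength decreases by a factor of 5.

Using λ = h/(mv):

Initial wavelength: λ₁ = h/(mv₁) = 8.89 × 10^-9 m
Final wavelength: λ₂ = h/(mv₂) = 1.78 × 10^-9 m

Since λ ∝ 1/v, when velocity increases by a factor of 5, the wavelength decreases by a factor of 5.

λ₂/λ₁ = v₁/v₂ = 1/5

The wavelength decreases by a factor of 5.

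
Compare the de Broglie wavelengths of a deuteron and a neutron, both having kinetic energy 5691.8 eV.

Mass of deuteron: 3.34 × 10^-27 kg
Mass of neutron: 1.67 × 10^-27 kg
The neutron has the longer wavelength.

Using λ = h/√(2mKE):

For deuteron: λ₁ = h/√(2m₁KE) = 2.68 × 10^-13 m
For neutron: λ₂ = h/√(2m₂KE) = 3.80 × 10^-13 m

Since λ ∝ 1/√m at constant kinetic energy, the lighter particle has the longer wavelength.

The neutron has the longer de Broglie wavelength.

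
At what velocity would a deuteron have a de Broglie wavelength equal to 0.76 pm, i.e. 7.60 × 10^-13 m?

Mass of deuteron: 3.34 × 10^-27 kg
2.61 × 10^5 m/s

From λ = h/(mv), solve for v:

v = h/(mλ)
v = (6.626 × 10^-34 J·s) / (3.34 × 10^-27 kg × 7.60 × 10^-13 m)
v = 2.61 × 10^5 m/s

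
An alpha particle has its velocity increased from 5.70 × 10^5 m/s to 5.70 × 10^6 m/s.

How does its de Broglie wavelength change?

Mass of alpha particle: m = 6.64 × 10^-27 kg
The wavelength decreases by a factor of 10.

Using λ = h/(mv):

Initial wavelength: λ₁ = h/(mv₁) = 1.75 × 10^-13 m
Final wavelength: λ₂ = h/(mv₂) = 1.75 × 10^-14 m

Since λ ∝ 1/v, when velocity increases by a factor of 10, the wavelength decreases by a factor of 10.

λ₂/λ₁ = v₁/v₂ = 1/10

The wavelength decreases by a factor of 10.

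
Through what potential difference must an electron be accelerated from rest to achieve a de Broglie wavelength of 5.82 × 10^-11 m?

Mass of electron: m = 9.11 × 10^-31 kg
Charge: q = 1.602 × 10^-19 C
444 V

From λ = h/√(2mqV), we solve for V:

λ² = h²/(2mqV)
V = h²/(2mqλ²)
V = (6.626 × 10^-34 J·s)² / (2 × 9.11 × 10^-31 kg × 1.602 × 10^-19 C × (5.82 × 10^-11 m)²)
V = 444 V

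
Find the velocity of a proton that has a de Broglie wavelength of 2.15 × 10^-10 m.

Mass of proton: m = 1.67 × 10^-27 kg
1.85 × 10^3 m/s

From the de Broglie relation λ = h/(mv), we solve for v:

v = h/(mλ)
v = (6.626 × 10^-34 J·s) / (1.67 × 10^-27 kg × 2.15 × 10^-10 m)
v = 1.85 × 10^3 m/s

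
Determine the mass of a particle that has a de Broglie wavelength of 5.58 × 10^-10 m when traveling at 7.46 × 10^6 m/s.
1.59 × 10^-31 kg

From the de Broglie relation λ = h/(mv), we solve for m:

m = h/(λv)
m = (6.626 × 10^-34 J·s) / (5.58 × 10^-10 m × 7.46 × 10^6 m/s)
m = 1.59 × 10^-31 kg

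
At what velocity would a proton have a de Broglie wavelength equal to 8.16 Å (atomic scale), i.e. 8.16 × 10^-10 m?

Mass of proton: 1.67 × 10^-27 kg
4.86 × 10^2 m/s

From λ = h/(mv), solve for v:

v = h/(mλ)
v = (6.626 × 10^-34 J·s) / (1.67 × 10^-27 kg × 8.16 × 10^-10 m)
v = 4.86 × 10^2 m/s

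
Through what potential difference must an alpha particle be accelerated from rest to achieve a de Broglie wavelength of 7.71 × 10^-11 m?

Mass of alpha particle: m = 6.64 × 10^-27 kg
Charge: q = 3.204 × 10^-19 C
1.74 × 10^-2 V

From λ = h/√(2mqV), we solve for V:

λ² = h²/(2mqV)
V = h²/(2mqλ²)
V = (6.626 × 10^-34 J·s)² / (2 × 6.64 × 10^-27 kg × 3.204 × 10^-19 C × (7.71 × 10^-11 m)²)
V = 1.74 × 10^-2 V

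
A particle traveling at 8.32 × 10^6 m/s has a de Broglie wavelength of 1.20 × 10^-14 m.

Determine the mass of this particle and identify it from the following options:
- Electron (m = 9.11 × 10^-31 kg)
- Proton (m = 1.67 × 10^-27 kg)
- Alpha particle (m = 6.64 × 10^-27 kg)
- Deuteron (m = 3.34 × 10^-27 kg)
The particle is an alpha particle.

From λ = h/(mv), solve for mass:

m = h/(λv)
m = (6.626 × 10^-34 J·s) / (1.20 × 10^-14 m × 8.32 × 10^6 m/s)
m = 6.64 × 10^-27 kg

Comparing with the listed masses, this is closest to an alpha particle.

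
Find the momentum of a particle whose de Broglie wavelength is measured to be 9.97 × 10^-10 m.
6.65 × 10^-25 kg·m/s

From the de Broglie relation λ = h/p, we solve for p:

p = h/λ
p = (6.626 × 10^-34 J·s) / (9.97 × 10^-10 m)
p = 6.65 × 10^-25 kg·m/s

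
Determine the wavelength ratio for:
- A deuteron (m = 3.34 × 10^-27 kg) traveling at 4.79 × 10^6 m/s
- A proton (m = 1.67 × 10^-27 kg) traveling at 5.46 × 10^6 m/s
λ₁/λ₂ = 0.570

Using λ = h/(mv):

λ₁ = h/(m₁v₁) = 4.14 × 10^-14 m
λ₂ = h/(m₂v₂) = 7.27 × 10^-14 m

Ratio λ₁/λ₂ = (m₂v₂)/(m₁v₁)
         = (1.67 × 10^-27 kg × 5.46 × 10^6 m/s) / (3.34 × 10^-27 kg × 4.79 × 10^6 m/s)
         = 0.570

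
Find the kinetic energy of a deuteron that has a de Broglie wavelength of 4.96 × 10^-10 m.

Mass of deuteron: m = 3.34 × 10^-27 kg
2.67 × 10^-22 J (or 1.67 × 10^-3 eV)

From λ = h/√(2mKE), we solve for KE:

λ² = h²/(2mKE)
KE = h²/(2mλ²)
KE = (6.626 × 10^-34 J·s)² / (2 × 3.34 × 10^-27 kg × (4.96 × 10^-10 m)²)
KE = 2.67 × 10^-22 J
KE = 1.67 × 10^-3 eV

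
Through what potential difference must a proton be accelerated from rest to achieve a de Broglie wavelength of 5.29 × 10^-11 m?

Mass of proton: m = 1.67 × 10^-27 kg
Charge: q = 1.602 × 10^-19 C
2.93 × 10^-1 V

From λ = h/√(2mqV), we solve for V:

λ² = h²/(2mqV)
V = h²/(2mqλ²)
V = (6.626 × 10^-34 J·s)² / (2 × 1.67 × 10^-27 kg × 1.602 × 10^-19 C × (5.29 × 10^-11 m)²)
V = 2.93 × 10^-1 V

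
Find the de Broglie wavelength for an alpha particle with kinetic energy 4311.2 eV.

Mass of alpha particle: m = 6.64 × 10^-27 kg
2.19 × 10^-13 m

Using λ = h/√(2mKE):

First convert KE to Joules: KE = 4311.2 eV = 6.907 × 10^-16 J

λ = h/√(2mKE)
λ = (6.626 × 10^-34 J·s) / √(2 × 6.64 × 10^-27 kg × 6.907 × 10^-16 J)
λ = 2.19 × 10^-13 m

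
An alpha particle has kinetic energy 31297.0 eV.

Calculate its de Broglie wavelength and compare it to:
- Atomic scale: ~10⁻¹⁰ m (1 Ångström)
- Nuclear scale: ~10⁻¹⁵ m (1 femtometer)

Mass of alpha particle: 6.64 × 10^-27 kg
λ = 8.12 × 10^-14 m, which is between nuclear and atomic scales.

Using λ = h/√(2mKE):

KE = 31297.0 eV = 5.014 × 10^-15 J

λ = h/√(2mKE)
λ = (6.626 × 10^-34 J·s) / √(2 × 6.64 × 10^-27 kg × 5.014 × 10^-15 J)
λ = 8.12 × 10^-14 m

Comparison:
- Atomic scale (10⁻¹⁰ m): λ is 0.00081× this size
- Nuclear scale (10⁻¹⁵ m): λ is 81× this size

The wavelength is between nuclear and atomic scales.

This wavelength is appropriate for probing atomic structure but too large for nuclear physics experiments.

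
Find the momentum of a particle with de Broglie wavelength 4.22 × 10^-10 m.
1.57 × 10^-24 kg·m/s

From the de Broglie relation λ = h/p, we solve for p:

p = h/λ
p = (6.626 × 10^-34 J·s) / (4.22 × 10^-10 m)
p = 1.57 × 10^-24 kg·m/s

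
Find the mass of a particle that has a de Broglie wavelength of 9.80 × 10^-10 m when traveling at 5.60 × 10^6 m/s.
1.21 × 10^-31 kg

From the de Broglie relation λ = h/(mv), we solve for m:

m = h/(λv)
m = (6.626 × 10^-34 J·s) / (9.80 × 10^-10 m × 5.60 × 10^6 m/s)
m = 1.21 × 10^-31 kg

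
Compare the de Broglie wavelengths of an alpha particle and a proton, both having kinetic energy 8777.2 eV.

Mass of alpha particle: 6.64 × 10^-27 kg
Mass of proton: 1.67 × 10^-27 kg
The proton has the longer wavelength.

Using λ = h/√(2mKE):

For alpha particle: λ₁ = h/√(2m₁KE) = 1.53 × 10^-13 m
For proton: λ₂ = h/√(2m₂KE) = 3.06 × 10^-13 m

Since λ ∝ 1/√m at constant kinetic energy, the lighter particle has the longer wavelength.

The proton has the longer de Broglie wavelength.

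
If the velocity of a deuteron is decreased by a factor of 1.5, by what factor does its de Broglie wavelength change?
The wavelength increases by a factor of 1.5.

From λ = h/(mv), the wavelength is inversely proportional to velocity:

λ ∝ 1/v

If v → v/1.5, then λ → 1.5λ

When velocity is decreased by a factor of 1.5, the wavelength increases by a factor of 1.5.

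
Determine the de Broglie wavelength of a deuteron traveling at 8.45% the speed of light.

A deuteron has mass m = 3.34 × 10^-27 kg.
7.83 × 10^-15 m

Using the de Broglie relation λ = h/(mv):

v = 8.45% × c = 2.533 × 10^7 m/s

λ = h/(mv)
λ = (6.626 × 10^-34 J·s) / (3.34 × 10^-27 kg × 2.533 × 10^7 m/s)
λ = 7.83 × 10^-15 m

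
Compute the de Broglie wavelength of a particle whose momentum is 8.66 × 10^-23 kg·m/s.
7.65 × 10^-12 m

Using the de Broglie relation λ = h/p:

λ = h/p
λ = (6.626 × 10^-34 J·s) / (8.66 × 10^-23 kg·m/s)
λ = 7.65 × 10^-12 m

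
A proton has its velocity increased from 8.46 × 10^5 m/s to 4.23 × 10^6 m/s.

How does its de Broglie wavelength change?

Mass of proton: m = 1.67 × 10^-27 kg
The wavelength decreases by a factor of 5.

Using λ = h/(mv):

Initial wavelength: λ₁ = h/(mv₁) = 4.69 × 10^-13 m
Final wavelength: λ₂ = h/(mv₂) = 9.38 × 10^-14 m

Since λ ∝ 1/v, when velocity increases by a factor of 5, the wavelength decreases by a factor of 5.

λ₂/λ₁ = v₁/v₂ = 1/5

The wavelength decreases by a factor of 5.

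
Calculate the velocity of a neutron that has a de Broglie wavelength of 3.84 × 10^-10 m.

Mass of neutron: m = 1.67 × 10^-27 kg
1.03 × 10^3 m/s

From the de Broglie relation λ = h/(mv), we solve for v:

v = h/(mλ)
v = (6.626 × 10^-34 J·s) / (1.67 × 10^-27 kg × 3.84 × 10^-10 m)
v = 1.03 × 10^3 m/s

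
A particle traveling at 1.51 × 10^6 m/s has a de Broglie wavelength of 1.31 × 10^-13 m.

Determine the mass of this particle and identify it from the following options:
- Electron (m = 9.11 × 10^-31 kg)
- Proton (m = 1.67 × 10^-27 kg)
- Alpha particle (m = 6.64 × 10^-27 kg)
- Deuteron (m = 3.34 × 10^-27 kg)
The particle is a deuteron.

From λ = h/(mv), solve for mass:

m = h/(λv)
m = (6.626 × 10^-34 J·s) / (1.31 × 10^-13 m × 1.51 × 10^6 m/s)
m = 3.35 × 10^-27 kg

Comparing with the listed masses, this is closest to a deuteron.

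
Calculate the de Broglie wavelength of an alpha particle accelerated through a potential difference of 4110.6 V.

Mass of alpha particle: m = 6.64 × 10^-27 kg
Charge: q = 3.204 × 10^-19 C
1.58 × 10^-13 m

When a particle is accelerated through voltage V, it gains kinetic energy KE = qV.

The de Broglie wavelength is then λ = h/√(2mqV):

λ = h/√(2mqV)
λ = (6.626 × 10^-34 J·s) / √(2 × 6.64 × 10^-27 kg × 3.204 × 10^-19 C × 4110.6 V)
λ = 1.58 × 10^-13 m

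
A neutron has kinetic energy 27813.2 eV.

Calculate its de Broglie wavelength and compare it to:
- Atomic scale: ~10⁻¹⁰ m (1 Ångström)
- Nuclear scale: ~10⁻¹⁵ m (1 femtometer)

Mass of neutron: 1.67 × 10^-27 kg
λ = 1.72 × 10^-13 m, which is between nuclear and atomic scales.

Using λ = h/√(2mKE):

KE = 27813.2 eV = 4.456 × 10^-15 J

λ = h/√(2mKE)
λ = (6.626 × 10^-34 J·s) / √(2 × 1.67 × 10^-27 kg × 4.456 × 10^-15 J)
λ = 1.72 × 10^-13 m

Comparison:
- Atomic scale (10⁻¹⁰ m): λ is 0.0017× this size
- Nuclear scale (10⁻¹⁵ m): λ is 1.7e+02× this size

The wavelength is between nuclear and atomic scales.

This wavelength is appropriate for probing atomic structure but too large for nuclear physics experiments.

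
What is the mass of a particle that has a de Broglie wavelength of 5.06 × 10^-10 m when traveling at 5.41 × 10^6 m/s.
2.42 × 10^-31 kg

From the de Broglie relation λ = h/(mv), we solve for m:

m = h/(λv)
m = (6.626 × 10^-34 J·s) / (5.06 × 10^-10 m × 5.41 × 10^6 m/s)
m = 2.42 × 10^-31 kg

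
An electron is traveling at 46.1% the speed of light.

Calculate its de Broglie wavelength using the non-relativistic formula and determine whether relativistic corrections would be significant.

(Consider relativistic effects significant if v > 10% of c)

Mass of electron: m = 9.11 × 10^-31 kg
Yes, relativistic corrections are needed.

Using the non-relativistic de Broglie formula λ = h/(mv):

v = 46.1% × c = 1.382 × 10^8 m/s

λ = h/(mv)
λ = (6.626 × 10^-34 J·s) / (9.11 × 10^-31 kg × 1.382 × 10^8 m/s)
λ = 5.26 × 10^-12 m

Since v = 46.1% of c > 10% of c, relativistic corrections ARE significant and the actual wavelength would differ from this non-relativistic estimate.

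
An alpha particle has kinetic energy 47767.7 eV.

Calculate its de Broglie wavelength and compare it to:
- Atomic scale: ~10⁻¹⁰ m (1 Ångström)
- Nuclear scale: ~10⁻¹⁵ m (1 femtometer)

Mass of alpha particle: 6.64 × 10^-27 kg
λ = 6.57 × 10^-14 m, which is between nuclear and atomic scales.

Using λ = h/√(2mKE):

KE = 47767.7 eV = 7.653 × 10^-15 J

λ = h/√(2mKE)
λ = (6.626 × 10^-34 J·s) / √(2 × 6.64 × 10^-27 kg × 7.653 × 10^-15 J)
λ = 6.57 × 10^-14 m

Comparison:
- Atomic scale (10⁻¹⁰ m): λ is 0.00066× this size
- Nuclear scale (10⁻¹⁵ m): λ is 66× this size

The wavelength is between nuclear and atomic scales.

This wavelength is appropriate for probing atomic structure but too large for nuclear physics experiments.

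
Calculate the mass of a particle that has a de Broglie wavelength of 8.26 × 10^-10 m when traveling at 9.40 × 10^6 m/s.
8.53 × 10^-32 kg

From the de Broglie relation λ = h/(mv), we solve for m:

m = h/(λv)
m = (6.626 × 10^-34 J·s) / (8.26 × 10^-10 m × 9.40 × 10^6 m/s)
m = 8.53 × 10^-32 kg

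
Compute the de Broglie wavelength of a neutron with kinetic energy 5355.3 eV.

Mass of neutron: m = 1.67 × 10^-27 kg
3.91 × 10^-13 m

Using λ = h/√(2mKE):

First convert KE to Joules: KE = 5355.3 eV = 8.580 × 10^-16 J

λ = h/√(2mKE)
λ = (6.626 × 10^-34 J·s) / √(2 × 1.67 × 10^-27 kg × 8.580 × 10^-16 J)
λ = 3.91 × 10^-13 m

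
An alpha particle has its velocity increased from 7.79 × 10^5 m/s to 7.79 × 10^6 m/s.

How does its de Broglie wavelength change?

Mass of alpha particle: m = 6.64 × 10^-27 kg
The wavelength decreases by a factor of 10.

Using λ = h/(mv):

Initial wavelength: λ₁ = h/(mv₁) = 1.28 × 10^-13 m
Final wavelength: λ₂ = h/(mv₂) = 1.28 × 10^-14 m

Since λ ∝ 1/v, when velocity increases by a factor of 10, the wavelength decreases by a factor of 10.

λ₂/λ₁ = v₁/v₂ = 1/10

The wavelength decreases by a factor of 10.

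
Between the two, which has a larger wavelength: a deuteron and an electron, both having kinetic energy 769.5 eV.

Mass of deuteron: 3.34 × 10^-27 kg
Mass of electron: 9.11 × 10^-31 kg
The electron has the longer wavelength.

Using λ = h/√(2mKE):

For deuteron: λ₁ = h/√(2m₁KE) = 7.30 × 10^-13 m
For electron: λ₂ = h/√(2m₂KE) = 4.42 × 10^-11 m

Since λ ∝ 1/√m at constant kinetic energy, the lighter particle has the longer wavelength.

The electron has the longer de Broglie wavelength.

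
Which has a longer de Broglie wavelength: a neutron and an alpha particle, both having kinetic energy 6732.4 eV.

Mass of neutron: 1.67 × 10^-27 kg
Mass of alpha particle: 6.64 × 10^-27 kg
The neutron has the longer wavelength.

Using λ = h/√(2mKE):

For neutron: λ₁ = h/√(2m₁KE) = 3.49 × 10^-13 m
For alpha particle: λ₂ = h/√(2m₂KE) = 1.75 × 10^-13 m

Since λ ∝ 1/√m at constant kinetic energy, the lighter particle has the longer wavelength.

The neutron has the longer de Broglie wavelength.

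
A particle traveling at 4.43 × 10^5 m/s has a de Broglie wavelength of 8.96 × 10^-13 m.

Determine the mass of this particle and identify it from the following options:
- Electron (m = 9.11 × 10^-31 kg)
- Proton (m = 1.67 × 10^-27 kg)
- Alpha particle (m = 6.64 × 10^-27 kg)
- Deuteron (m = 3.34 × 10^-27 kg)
The particle is a proton.

From λ = h/(mv), solve for mass:

m = h/(λv)
m = (6.626 × 10^-34 J·s) / (8.96 × 10^-13 m × 4.43 × 10^5 m/s)
m = 1.67 × 10^-27 kg

Comparing with the listed masses, this is closest to a proton.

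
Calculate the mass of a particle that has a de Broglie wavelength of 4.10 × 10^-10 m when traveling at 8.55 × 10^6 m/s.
1.89 × 10^-31 kg

From the de Broglie relation λ = h/(mv), we solve for m:

m = h/(λv)
m = (6.626 × 10^-34 J·s) / (4.10 × 10^-10 m × 8.55 × 10^6 m/s)
m = 1.89 × 10^-31 kg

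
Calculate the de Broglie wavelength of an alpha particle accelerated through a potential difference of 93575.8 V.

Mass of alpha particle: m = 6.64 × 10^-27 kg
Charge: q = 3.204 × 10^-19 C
3.32 × 10^-14 m

When a particle is accelerated through voltage V, it gains kinetic energy KE = qV.

The de Broglie wavelength is then λ = h/√(2mqV):

λ = h/√(2mqV)
λ = (6.626 × 10^-34 J·s) / √(2 × 6.64 × 10^-27 kg × 3.204 × 10^-19 C × 93575.8 V)
λ = 3.32 × 10^-14 m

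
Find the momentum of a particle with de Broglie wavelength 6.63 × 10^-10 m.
9.99 × 10^-25 kg·m/s

From the de Broglie relation λ = h/p, we solve for p:

p = h/λ
p = (6.626 × 10^-34 J·s) / (6.63 × 10^-10 m)
p = 9.99 × 10^-25 kg·m/s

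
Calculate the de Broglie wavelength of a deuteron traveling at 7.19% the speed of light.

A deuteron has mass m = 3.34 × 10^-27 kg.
9.20 × 10^-15 m

Using the de Broglie relation λ = h/(mv):

v = 7.19% × c = 2.156 × 10^7 m/s

λ = h/(mv)
λ = (6.626 × 10^-34 J·s) / (3.34 × 10^-27 kg × 2.156 × 10^7 m/s)
λ = 9.20 × 10^-15 m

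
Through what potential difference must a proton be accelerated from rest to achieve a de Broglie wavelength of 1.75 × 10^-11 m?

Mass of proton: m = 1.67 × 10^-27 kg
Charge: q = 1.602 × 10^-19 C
2.68 V

From λ = h/√(2mqV), we solve for V:

λ² = h²/(2mqV)
V = h²/(2mqλ²)
V = (6.626 × 10^-34 J·s)² / (2 × 1.67 × 10^-27 kg × 1.602 × 10^-19 C × (1.75 × 10^-11 m)²)
V = 2.68 V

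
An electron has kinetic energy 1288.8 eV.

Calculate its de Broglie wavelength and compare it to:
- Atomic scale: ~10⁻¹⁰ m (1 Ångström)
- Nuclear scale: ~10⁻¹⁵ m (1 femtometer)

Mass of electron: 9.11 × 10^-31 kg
λ = 3.42 × 10^-11 m, which is between nuclear and atomic scales.

Using λ = h/√(2mKE):

KE = 1288.8 eV = 2.065 × 10^-16 J

λ = h/√(2mKE)
λ = (6.626 × 10^-34 J·s) / √(2 × 9.11 × 10^-31 kg × 2.065 × 10^-16 J)
λ = 3.42 × 10^-11 m

Comparison:
- Atomic scale (10⁻¹⁰ m): λ is 0.34× this size
- Nuclear scale (10⁻¹⁵ m): λ is 3.4e+04× this size

The wavelength is between nuclear and atomic scales.

This wavelength is appropriate for probing atomic structure but too large for nuclear physics experiments.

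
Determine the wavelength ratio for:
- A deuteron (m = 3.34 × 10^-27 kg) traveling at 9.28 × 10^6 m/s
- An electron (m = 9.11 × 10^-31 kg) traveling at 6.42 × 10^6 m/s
λ₁/λ₂ = 1.89 × 10^-4

Using λ = h/(mv):

λ₁ = h/(m₁v₁) = 2.14 × 10^-14 m
λ₂ = h/(m₂v₂) = 1.13 × 10^-10 m

Ratio λ₁/λ₂ = (m₂v₂)/(m₁v₁)
         = (9.11 × 10^-31 kg × 6.42 × 10^6 m/s) / (3.34 × 10^-27 kg × 9.28 × 10^6 m/s)
         = 1.89 × 10^-4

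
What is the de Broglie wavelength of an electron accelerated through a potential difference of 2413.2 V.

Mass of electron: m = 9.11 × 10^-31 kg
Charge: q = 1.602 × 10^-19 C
2.50 × 10^-11 m

When a particle is accelerated through voltage V, it gains kinetic energy KE = qV.

The de Broglie wavelength is then λ = h/√(2mqV):

λ = h/√(2mqV)
λ = (6.626 × 10^-34 J·s) / √(2 × 9.11 × 10^-31 kg × 1.602 × 10^-19 C × 2413.2 V)
λ = 2.50 × 10^-11 m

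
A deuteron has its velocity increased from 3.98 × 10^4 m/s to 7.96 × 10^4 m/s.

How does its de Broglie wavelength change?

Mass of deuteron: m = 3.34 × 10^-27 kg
The wavelength decreases by a factor of 2.

Using λ = h/(mv):

Initial wavelength: λ₁ = h/(mv₁) = 4.98 × 10^-12 m
Final wavelength: λ₂ = h/(mv₂) = 2.49 × 10^-12 m

Since λ ∝ 1/v, when velocity increases by a factor of 2, the wavelength decreases by a factor of 2.

λ₂/λ₁ = v₁/v₂ = 1/2

The wavelength decreases by a factor of 2.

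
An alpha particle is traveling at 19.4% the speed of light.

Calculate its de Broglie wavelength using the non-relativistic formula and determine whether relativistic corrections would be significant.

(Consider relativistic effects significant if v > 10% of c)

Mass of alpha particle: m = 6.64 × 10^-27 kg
Yes, relativistic corrections are needed.

Using the non-relativistic de Broglie formula λ = h/(mv):

v = 19.4% × c = 5.816 × 10^7 m/s

λ = h/(mv)
λ = (6.626 × 10^-34 J·s) / (6.64 × 10^-27 kg × 5.816 × 10^7 m/s)
λ = 1.72 × 10^-15 m

Since v = 19.4% of c > 10% of c, relativistic corrections ARE significant and the actual wavelength would differ from this non-relativistic estimate.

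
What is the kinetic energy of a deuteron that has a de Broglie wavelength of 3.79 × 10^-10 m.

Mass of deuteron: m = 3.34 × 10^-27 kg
4.58 × 10^-22 J (or 2.86 × 10^-3 eV)

From λ = h/√(2mKE), we solve for KE:

λ² = h²/(2mKE)
KE = h²/(2mλ²)
KE = (6.626 × 10^-34 J·s)² / (2 × 3.34 × 10^-27 kg × (3.79 × 10^-10 m)²)
KE = 4.58 × 10^-22 J
KE = 2.86 × 10^-3 eV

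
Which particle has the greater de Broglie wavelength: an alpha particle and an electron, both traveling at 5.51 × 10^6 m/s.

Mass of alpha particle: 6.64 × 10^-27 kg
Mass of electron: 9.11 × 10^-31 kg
The electron has the longer wavelength.

Using λ = h/(mv), since both particles have the same velocity, the wavelength depends only on mass.

For alpha particle: λ₁ = h/(m₁v) = 1.81 × 10^-14 m
For electron: λ₂ = h/(m₂v) = 1.32 × 10^-10 m

Since λ ∝ 1/m at constant velocity, the lighter particle has the longer wavelength.

The electron has the longer de Broglie wavelength.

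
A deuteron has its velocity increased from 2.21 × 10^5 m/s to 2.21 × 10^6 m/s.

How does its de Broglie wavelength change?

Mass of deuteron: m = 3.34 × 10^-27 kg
The wavelength decreases by a factor of 10.

Using λ = h/(mv):

Initial wavelength: λ₁ = h/(mv₁) = 8.98 × 10^-13 m
Final wavelength: λ₂ = h/(mv₂) = 8.98 × 10^-14 m

Since λ ∝ 1/v, when velocity increases by a factor of 10, the wavelength decreases by a factor of 10.

λ₂/λ₁ = v₁/v₂ = 1/10

The wavelength decreases by a factor of 10.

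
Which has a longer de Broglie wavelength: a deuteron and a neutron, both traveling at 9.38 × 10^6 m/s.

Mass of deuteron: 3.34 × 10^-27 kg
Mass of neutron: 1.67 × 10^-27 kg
The neutron has the longer wavelength.

Using λ = h/(mv), since both particles have the same velocity, the wavelength depends only on mass.

For deuteron: λ₁ = h/(m₁v) = 2.11 × 10^-14 m
For neutron: λ₂ = h/(m₂v) = 4.23 × 10^-14 m

Since λ ∝ 1/m at constant velocity, the lighter particle has the longer wavelength.

The neutron has the longer de Broglie wavelength.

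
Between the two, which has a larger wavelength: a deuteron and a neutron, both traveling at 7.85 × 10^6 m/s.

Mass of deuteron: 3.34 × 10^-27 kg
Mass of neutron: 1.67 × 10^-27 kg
The neutron has the longer wavelength.

Using λ = h/(mv), since both particles have the same velocity, the wavelength depends only on mass.

For deuteron: λ₁ = h/(m₁v) = 2.53 × 10^-14 m
For neutron: λ₂ = h/(m₂v) = 5.05 × 10^-14 m

Since λ ∝ 1/m at constant velocity, the lighter particle has the longer wavelength.

The neutron has the longer de Broglie wavelength.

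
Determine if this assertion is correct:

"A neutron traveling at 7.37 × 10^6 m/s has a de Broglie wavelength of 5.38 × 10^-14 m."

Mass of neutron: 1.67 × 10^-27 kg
True

The claim is correct.

Using λ = h/(mv):
λ = (6.626 × 10^-34 J·s) / (1.67 × 10^-27 kg × 7.37 × 10^6 m/s)
λ = 5.38 × 10^-14 m

This matches the claimed value.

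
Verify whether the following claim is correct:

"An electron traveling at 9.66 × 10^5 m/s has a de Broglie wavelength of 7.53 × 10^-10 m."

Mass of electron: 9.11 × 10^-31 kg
True

The claim is correct.

Using λ = h/(mv):
λ = (6.626 × 10^-34 J·s) / (9.11 × 10^-31 kg × 9.66 × 10^5 m/s)
λ = 7.53 × 10^-10 m

This matches the claimed value.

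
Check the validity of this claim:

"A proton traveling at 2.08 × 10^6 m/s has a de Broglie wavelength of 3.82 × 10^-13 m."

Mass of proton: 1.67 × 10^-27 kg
False

The claim is incorrect.

Using λ = h/(mv):
λ = (6.626 × 10^-34 J·s) / (1.67 × 10^-27 kg × 2.08 × 10^6 m/s)
λ = 1.91 × 10^-13 m

The actual wavelength differs from the claimed 3.82 × 10^-13 m.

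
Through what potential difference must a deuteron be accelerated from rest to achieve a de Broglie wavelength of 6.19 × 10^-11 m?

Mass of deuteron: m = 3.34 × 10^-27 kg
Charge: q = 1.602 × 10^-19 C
1.07 × 10^-1 V

From λ = h/√(2mqV), we solve for V:

λ² = h²/(2mqV)
V = h²/(2mqλ²)
V = (6.626 × 10^-34 J·s)² / (2 × 3.34 × 10^-27 kg × 1.602 × 10^-19 C × (6.19 × 10^-11 m)²)
V = 1.07 × 10^-1 V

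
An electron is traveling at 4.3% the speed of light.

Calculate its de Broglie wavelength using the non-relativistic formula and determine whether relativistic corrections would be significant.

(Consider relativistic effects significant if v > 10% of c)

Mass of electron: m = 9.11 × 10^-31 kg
No, relativistic corrections are not needed.

Using the non-relativistic de Broglie formula λ = h/(mv):

v = 4.3% × c = 1.289 × 10^7 m/s

λ = h/(mv)
λ = (6.626 × 10^-34 J·s) / (9.11 × 10^-31 kg × 1.289 × 10^7 m/s)
λ = 5.64 × 10^-11 m

Since v = 4.3% of c < 10% of c, relativistic corrections are NOT significant and this non-relativistic result is a good approximation.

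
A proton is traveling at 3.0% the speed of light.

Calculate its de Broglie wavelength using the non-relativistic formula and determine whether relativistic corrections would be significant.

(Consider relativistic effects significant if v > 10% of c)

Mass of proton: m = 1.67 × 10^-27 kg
No, relativistic corrections are not needed.

Using the non-relativistic de Broglie formula λ = h/(mv):

v = 3.0% × c = 8.994 × 10^6 m/s

λ = h/(mv)
λ = (6.626 × 10^-34 J·s) / (1.67 × 10^-27 kg × 8.994 × 10^6 m/s)
λ = 4.41 × 10^-14 m

Since v = 3.0% of c < 10% of c, relativistic corrections are NOT significant and this non-relativistic result is a good approximation.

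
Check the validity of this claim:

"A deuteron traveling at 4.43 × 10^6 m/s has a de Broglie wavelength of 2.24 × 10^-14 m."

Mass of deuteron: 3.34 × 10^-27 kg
False

The claim is incorrect.

Using λ = h/(mv):
λ = (6.626 × 10^-34 J·s) / (3.34 × 10^-27 kg × 4.43 × 10^6 m/s)
λ = 4.48 × 10^-14 m

The actual wavelength differs from the claimed 2.24 × 10^-14 m.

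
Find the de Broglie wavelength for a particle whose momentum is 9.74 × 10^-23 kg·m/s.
6.80 × 10^-12 m

Using the de Broglie relation λ = h/p:

λ = h/p
λ = (6.626 × 10^-34 J·s) / (9.74 × 10^-23 kg·m/s)
λ = 6.80 × 10^-12 m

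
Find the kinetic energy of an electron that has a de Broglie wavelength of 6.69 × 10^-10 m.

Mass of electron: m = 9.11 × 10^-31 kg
5.38 × 10^-19 J (or 3.36 eV)

From λ = h/√(2mKE), we solve for KE:

λ² = h²/(2mKE)
KE = h²/(2mλ²)
KE = (6.626 × 10^-34 J·s)² / (2 × 9.11 × 10^-31 kg × (6.69 × 10^-10 m)²)
KE = 5.38 × 10^-19 J
KE = 3.36 eV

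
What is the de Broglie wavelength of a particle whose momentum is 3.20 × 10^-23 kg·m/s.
2.07 × 10^-11 m

Using the de Broglie relation λ = h/p:

λ = h/p
λ = (6.626 × 10^-34 J·s) / (3.20 × 10^-23 kg·m/s)
λ = 2.07 × 10^-11 m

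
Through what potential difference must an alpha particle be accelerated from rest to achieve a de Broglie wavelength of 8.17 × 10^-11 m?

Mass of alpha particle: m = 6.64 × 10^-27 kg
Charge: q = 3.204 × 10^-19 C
1.55 × 10^-2 V

From λ = h/√(2mqV), we solve for V:

λ² = h²/(2mqV)
V = h²/(2mqλ²)
V = (6.626 × 10^-34 J·s)² / (2 × 6.64 × 10^-27 kg × 3.204 × 10^-19 C × (8.17 × 10^-11 m)²)
V = 1.55 × 10^-2 V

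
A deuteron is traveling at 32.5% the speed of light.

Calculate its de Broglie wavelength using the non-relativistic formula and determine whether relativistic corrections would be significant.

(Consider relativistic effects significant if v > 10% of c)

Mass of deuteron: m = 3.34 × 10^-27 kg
Yes, relativistic corrections are needed.

Using the non-relativistic de Broglie formula λ = h/(mv):

v = 32.5% × c = 9.743 × 10^7 m/s

λ = h/(mv)
λ = (6.626 × 10^-34 J·s) / (3.34 × 10^-27 kg × 9.743 × 10^7 m/s)
λ = 2.04 × 10^-15 m

Since v = 32.5% of c > 10% of c, relativistic corrections ARE significant and the actual wavelength would differ from this non-relativistic estimate.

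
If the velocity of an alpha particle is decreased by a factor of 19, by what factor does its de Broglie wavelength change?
The wavelength increases by a factor of 19.

From λ = h/(mv), the wavelength is inversely proportional to velocity:

λ ∝ 1/v

If v → v/19, then λ → 19λ

When velocity is decreased by a factor of 19, the wavelength increases by a factor of 19.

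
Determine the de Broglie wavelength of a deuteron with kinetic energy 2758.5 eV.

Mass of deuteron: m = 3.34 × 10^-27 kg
3.86 × 10^-13 m

Using λ = h/√(2mKE):

First convert KE to Joules: KE = 2758.5 eV = 4.420 × 10^-16 J

λ = h/√(2mKE)
λ = (6.626 × 10^-34 J·s) / √(2 × 3.34 × 10^-27 kg × 4.420 × 10^-16 J)
λ = 3.86 × 10^-13 m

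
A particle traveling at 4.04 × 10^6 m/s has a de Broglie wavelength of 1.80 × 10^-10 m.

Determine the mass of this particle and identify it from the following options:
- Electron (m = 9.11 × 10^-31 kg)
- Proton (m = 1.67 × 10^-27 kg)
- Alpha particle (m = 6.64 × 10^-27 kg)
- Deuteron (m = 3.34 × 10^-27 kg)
The particle is an electron.

From λ = h/(mv), solve for mass:

m = h/(λv)
m = (6.626 × 10^-34 J·s) / (1.80 × 10^-10 m × 4.04 × 10^6 m/s)
m = 9.11 × 10^-31 kg

Comparing with the listed masses, this is closest to an electron.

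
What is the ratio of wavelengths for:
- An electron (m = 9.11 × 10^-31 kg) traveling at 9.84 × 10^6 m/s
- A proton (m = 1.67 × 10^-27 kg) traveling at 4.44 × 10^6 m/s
λ₁/λ₂ = 827

Using λ = h/(mv):

λ₁ = h/(m₁v₁) = 7.39 × 10^-11 m
λ₂ = h/(m₂v₂) = 8.94 × 10^-14 m

Ratio λ₁/λ₂ = (m₂v₂)/(m₁v₁)
         = (1.67 × 10^-27 kg × 4.44 × 10^6 m/s) / (9.11 × 10^-31 kg × 9.84 × 10^6 m/s)
         = 827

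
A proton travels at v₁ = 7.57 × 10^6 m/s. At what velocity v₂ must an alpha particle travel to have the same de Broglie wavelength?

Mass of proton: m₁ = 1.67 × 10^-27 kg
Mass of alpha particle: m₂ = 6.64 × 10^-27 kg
v₂ = 1.90 × 10^6 m/s

For equal de Broglie wavelengths: λ₁ = λ₂

h/(m₁v₁) = h/(m₂v₂)
m₁v₁ = m₂v₂
v₂ = v₁ · (m₁/m₂)

v₂ = 7.57 × 10^6 m/s × (1.67 × 10^-27 kg / 6.64 × 10^-27 kg)
v₂ = 1.90 × 10^6 m/s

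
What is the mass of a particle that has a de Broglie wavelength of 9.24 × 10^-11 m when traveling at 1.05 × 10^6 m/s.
6.83 × 10^-30 kg

From the de Broglie relation λ = h/(mv), we solve for m:

m = h/(λv)
m = (6.626 × 10^-34 J·s) / (9.24 × 10^-11 m × 1.05 × 10^6 m/s)
m = 6.83 × 10^-30 kg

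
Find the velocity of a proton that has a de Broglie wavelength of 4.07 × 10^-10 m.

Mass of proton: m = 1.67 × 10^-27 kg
9.75 × 10^2 m/s

From the de Broglie relation λ = h/(mv), we solve for v:

v = h/(mλ)
v = (6.626 × 10^-34 J·s) / (1.67 × 10^-27 kg × 4.07 × 10^-10 m)
v = 9.75 × 10^2 m/s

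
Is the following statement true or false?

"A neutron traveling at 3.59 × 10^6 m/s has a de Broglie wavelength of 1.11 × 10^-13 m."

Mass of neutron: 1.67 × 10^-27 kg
True

The claim is correct.

Using λ = h/(mv):
λ = (6.626 × 10^-34 J·s) / (1.67 × 10^-27 kg × 3.59 × 10^6 m/s)
λ = 1.11 × 10^-13 m

This matches the claimed value.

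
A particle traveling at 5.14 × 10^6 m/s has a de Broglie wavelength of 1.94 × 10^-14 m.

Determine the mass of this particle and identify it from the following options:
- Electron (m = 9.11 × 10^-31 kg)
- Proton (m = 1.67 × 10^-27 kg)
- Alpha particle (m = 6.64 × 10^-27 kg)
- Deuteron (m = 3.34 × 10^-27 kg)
The particle is an alpha particle.

From λ = h/(mv), solve for mass:

m = h/(λv)
m = (6.626 × 10^-34 J·s) / (1.94 × 10^-14 m × 5.14 × 10^6 m/s)
m = 6.64 × 10^-27 kg

Comparing with the listed masses, this is closest to an alpha particle.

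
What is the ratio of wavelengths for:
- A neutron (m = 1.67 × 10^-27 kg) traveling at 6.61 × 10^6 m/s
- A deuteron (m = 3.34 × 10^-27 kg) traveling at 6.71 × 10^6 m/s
λ₁/λ₂ = 2.03

Using λ = h/(mv):

λ₁ = h/(m₁v₁) = 6.00 × 10^-14 m
λ₂ = h/(m₂v₂) = 2.96 × 10^-14 m

Ratio λ₁/λ₂ = (m₂v₂)/(m₁v₁)
         = (3.34 × 10^-27 kg × 6.71 × 10^6 m/s) / (1.67 × 10^-27 kg × 6.61 × 10^6 m/s)
         = 2.03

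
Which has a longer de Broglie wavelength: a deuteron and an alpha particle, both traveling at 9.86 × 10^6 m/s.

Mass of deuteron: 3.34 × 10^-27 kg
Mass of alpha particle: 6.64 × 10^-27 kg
The deuteron has the longer wavelength.

Using λ = h/(mv), since both particles have the same velocity, the wavelength depends only on mass.

For deuteron: λ₁ = h/(m₁v) = 2.01 × 10^-14 m
For alpha particle: λ₂ = h/(m₂v) = 1.01 × 10^-14 m

Since λ ∝ 1/m at constant velocity, the lighter particle has the longer wavelength.

The deuteron has the longer de Broglie wavelength.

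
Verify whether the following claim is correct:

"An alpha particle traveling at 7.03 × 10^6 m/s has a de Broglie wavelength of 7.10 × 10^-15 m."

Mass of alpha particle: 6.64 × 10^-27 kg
False

The claim is incorrect.

Using λ = h/(mv):
λ = (6.626 × 10^-34 J·s) / (6.64 × 10^-27 kg × 7.03 × 10^6 m/s)
λ = 1.42 × 10^-14 m

The actual wavelength differs from the claimed 7.10 × 10^-15 m.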